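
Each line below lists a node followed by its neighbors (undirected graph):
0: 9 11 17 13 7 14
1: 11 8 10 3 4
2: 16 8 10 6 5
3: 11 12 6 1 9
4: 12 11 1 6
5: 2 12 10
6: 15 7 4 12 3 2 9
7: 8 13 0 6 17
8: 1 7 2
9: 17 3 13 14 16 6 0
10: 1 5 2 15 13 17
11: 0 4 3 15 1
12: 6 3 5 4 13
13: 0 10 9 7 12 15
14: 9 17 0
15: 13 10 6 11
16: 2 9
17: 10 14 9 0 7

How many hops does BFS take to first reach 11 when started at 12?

Level 0: 12
Level 1: 3, 4, 5, 6, 13
Level 2: 0, 1, 2, 7, 9, 10, 11, 15
Level 3: 8, 14, 16, 17
11 first appears at level 2.

2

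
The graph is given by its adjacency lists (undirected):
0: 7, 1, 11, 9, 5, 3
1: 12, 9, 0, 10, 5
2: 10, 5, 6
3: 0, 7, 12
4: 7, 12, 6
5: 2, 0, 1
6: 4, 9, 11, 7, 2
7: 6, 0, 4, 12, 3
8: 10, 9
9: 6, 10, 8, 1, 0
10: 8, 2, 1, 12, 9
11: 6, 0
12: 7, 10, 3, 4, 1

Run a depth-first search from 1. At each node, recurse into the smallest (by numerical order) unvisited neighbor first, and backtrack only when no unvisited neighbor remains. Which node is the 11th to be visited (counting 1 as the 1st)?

Visit 1
1 → 0
0 → 3
3 → 7
7 → 4
4 → 6
6 → 2
2 → 5
2 → 10
10 → 8
8 → 9
10 → 12
6 → 11

Visit order: 1, 0, 3, 7, 4, 6, 2, 5, 10, 8, 9, 12, 11

9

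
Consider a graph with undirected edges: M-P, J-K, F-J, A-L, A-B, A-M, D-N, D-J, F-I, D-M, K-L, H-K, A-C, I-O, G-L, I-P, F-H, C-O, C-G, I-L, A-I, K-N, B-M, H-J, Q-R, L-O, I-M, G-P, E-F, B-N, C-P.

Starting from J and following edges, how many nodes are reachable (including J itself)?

BFS from J visits: J, D, F, H, K, M, N, E, I, L, A, B, P, O, G, C
Reachable nodes: 16 of 18 total.

16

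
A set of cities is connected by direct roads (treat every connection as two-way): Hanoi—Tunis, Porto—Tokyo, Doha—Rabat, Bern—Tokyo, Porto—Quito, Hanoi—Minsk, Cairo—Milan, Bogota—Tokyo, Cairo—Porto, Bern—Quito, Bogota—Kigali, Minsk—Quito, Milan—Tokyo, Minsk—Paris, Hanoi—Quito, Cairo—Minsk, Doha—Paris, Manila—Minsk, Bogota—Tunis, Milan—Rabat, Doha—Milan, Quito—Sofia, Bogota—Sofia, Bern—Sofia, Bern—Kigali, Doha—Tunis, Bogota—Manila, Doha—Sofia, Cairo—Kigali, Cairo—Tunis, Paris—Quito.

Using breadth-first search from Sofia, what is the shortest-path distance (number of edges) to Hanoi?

2

Level 0: Sofia
Level 1: Bern, Bogota, Doha, Quito
Level 2: Hanoi, Kigali, Manila, Milan, Minsk, Paris, Porto, Rabat, Tokyo, Tunis
Level 3: Cairo
Hanoi first appears at level 2.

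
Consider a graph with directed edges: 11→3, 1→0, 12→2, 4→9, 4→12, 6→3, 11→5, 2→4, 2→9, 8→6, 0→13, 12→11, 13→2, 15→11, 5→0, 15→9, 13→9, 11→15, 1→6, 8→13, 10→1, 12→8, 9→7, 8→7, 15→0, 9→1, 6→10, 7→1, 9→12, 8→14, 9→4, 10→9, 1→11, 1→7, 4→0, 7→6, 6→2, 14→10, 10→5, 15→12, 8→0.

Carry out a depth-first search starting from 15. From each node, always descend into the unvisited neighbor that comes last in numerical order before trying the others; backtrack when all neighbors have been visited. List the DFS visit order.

15 -> 12 -> 11 -> 5 -> 0 -> 13 -> 9 -> 7 -> 6 -> 10 -> 1 -> 3 -> 2 -> 4 -> 8 -> 14

Visit 15
15 → 12
12 → 11
11 → 5
5 → 0
0 → 13
13 → 9
9 → 7
7 → 6
6 → 10
10 → 1
6 → 3
6 → 2
2 → 4
12 → 8
8 → 14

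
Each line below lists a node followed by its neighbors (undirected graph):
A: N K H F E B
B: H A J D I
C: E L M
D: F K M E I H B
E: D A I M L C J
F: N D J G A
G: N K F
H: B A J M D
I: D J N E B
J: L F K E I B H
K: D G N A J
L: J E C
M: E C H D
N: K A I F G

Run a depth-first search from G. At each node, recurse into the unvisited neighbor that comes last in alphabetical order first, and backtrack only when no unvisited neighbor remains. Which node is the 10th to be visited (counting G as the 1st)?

I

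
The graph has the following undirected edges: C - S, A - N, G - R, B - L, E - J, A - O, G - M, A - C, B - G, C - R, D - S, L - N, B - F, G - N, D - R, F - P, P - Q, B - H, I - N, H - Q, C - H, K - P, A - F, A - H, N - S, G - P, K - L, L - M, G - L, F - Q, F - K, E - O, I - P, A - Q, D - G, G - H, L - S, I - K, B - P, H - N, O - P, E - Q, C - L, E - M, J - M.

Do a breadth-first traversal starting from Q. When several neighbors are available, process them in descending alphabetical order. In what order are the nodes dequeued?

Visit Q; enqueue P, H, F, E, A → queue [P, H, F, E, A]
Visit P; enqueue O, K, I, G, B → queue [H, F, E, A, O, K, I, G, B]
Visit H; enqueue N, C → queue [F, E, A, O, K, I, G, B, N, C]
Visit F → queue [E, A, O, K, I, G, B, N, C]
Visit E; enqueue M, J → queue [A, O, K, I, G, B, N, C, M, J]
Visit A → queue [O, K, I, G, B, N, C, M, J]
Visit O → queue [K, I, G, B, N, C, M, J]
Visit K; enqueue L → queue [I, G, B, N, C, M, J, L]
Visit I → queue [G, B, N, C, M, J, L]
Visit G; enqueue R, D → queue [B, N, C, M, J, L, R, D]
Visit B → queue [N, C, M, J, L, R, D]
Visit N; enqueue S → queue [C, M, J, L, R, D, S]
Visit C → queue [M, J, L, R, D, S]
Visit M → queue [J, L, R, D, S]
Visit J → queue [L, R, D, S]
Visit L → queue [R, D, S]
Visit R → queue [D, S]
Visit D → queue [S]
Visit S → queue []

Q P H F E A O K I G B N C M J L R D S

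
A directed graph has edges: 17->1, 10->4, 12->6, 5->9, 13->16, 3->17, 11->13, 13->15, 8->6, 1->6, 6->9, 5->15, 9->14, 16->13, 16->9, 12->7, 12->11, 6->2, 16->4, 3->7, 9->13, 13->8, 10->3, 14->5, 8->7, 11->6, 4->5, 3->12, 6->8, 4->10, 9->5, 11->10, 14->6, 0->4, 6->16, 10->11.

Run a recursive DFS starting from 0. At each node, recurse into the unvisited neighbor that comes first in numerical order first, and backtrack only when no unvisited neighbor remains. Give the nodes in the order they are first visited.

Visit 0
0 → 4
4 → 5
5 → 9
9 → 13
13 → 8
8 → 6
6 → 2
6 → 16
8 → 7
13 → 15
9 → 14
4 → 10
10 → 3
3 → 12
12 → 11
3 → 17
17 → 1

0 → 4 → 5 → 9 → 13 → 8 → 6 → 2 → 16 → 7 → 15 → 14 → 10 → 3 → 12 → 11 → 17 → 1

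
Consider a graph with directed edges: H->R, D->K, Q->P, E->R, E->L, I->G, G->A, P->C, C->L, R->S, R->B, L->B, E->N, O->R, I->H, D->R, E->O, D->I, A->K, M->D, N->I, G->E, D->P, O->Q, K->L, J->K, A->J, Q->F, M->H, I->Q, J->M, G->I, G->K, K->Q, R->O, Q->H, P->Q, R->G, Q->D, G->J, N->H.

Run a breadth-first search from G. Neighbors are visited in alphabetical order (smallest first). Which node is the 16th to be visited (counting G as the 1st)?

D

Visit G; enqueue A, E, I, J, K → queue [A, E, I, J, K]
Visit A → queue [E, I, J, K]
Visit E; enqueue L, N, O, R → queue [I, J, K, L, N, O, R]
Visit I; enqueue H, Q → queue [J, K, L, N, O, R, H, Q]
Visit J; enqueue M → queue [K, L, N, O, R, H, Q, M]
Visit K → queue [L, N, O, R, H, Q, M]
Visit L; enqueue B → queue [N, O, R, H, Q, M, B]
Visit N → queue [O, R, H, Q, M, B]
Visit O → queue [R, H, Q, M, B]
Visit R; enqueue S → queue [H, Q, M, B, S]
Visit H → queue [Q, M, B, S]
Visit Q; enqueue D, F, P → queue [M, B, S, D, F, P]
Visit M → queue [B, S, D, F, P]
Visit B → queue [S, D, F, P]
Visit S → queue [D, F, P]
Visit D → queue [F, P]
Visit F → queue [P]
Visit P; enqueue C → queue [C]
Visit C → queue []

Visit order: G, A, E, I, J, K, L, N, O, R, H, Q, M, B, S, D, F, P, C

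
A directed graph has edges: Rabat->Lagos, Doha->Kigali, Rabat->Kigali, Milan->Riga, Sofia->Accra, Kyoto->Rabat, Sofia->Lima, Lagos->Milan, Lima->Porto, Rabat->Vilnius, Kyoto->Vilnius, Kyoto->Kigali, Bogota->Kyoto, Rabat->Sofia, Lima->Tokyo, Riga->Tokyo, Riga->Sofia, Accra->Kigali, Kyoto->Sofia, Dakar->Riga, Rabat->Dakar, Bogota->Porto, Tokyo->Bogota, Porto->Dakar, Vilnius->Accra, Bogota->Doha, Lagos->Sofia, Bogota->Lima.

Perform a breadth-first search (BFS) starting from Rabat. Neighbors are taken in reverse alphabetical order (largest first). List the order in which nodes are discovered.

Rabat, Vilnius, Sofia, Lagos, Kigali, Dakar, Accra, Lima, Milan, Riga, Tokyo, Porto, Bogota, Kyoto, Doha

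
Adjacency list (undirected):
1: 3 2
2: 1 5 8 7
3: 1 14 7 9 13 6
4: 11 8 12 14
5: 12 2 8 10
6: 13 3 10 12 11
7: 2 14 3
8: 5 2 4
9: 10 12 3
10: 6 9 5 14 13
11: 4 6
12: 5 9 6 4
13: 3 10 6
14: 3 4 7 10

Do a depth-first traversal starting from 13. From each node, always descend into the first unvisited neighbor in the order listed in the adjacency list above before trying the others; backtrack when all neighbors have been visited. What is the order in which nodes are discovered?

Visit 13
13 → 3
3 → 1
1 → 2
2 → 5
5 → 12
12 → 9
9 → 10
10 → 6
6 → 11
11 → 4
4 → 8
4 → 14
14 → 7

13 3 1 2 5 12 9 10 6 11 4 8 14 7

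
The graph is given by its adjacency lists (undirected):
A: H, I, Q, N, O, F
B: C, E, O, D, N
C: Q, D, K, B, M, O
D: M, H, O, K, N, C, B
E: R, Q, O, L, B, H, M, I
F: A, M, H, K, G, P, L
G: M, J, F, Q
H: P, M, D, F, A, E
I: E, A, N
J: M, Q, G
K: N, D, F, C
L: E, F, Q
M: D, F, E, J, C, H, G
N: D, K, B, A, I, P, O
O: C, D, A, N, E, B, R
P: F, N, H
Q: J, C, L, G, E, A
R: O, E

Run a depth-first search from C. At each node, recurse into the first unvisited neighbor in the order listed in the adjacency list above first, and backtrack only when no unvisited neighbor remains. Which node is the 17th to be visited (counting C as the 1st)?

Visit C
C → Q
Q → J
J → M
M → D
D → H
H → P
P → F
F → A
A → I
I → E
E → R
R → O
O → N
N → K
N → B
E → L
F → G

Visit order: C, Q, J, M, D, H, P, F, A, I, E, R, O, N, K, B, L, G

L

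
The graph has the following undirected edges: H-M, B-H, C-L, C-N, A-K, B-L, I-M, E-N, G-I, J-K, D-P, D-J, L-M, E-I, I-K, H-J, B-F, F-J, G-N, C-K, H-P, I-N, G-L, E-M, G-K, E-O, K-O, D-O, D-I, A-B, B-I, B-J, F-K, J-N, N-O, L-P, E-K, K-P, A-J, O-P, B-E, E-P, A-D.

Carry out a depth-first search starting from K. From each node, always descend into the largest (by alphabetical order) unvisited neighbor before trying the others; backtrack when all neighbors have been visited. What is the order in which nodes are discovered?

Visit K
K → P
P → O
O → N
N → J
J → H
H → M
M → L
L → G
G → I
I → E
E → B
B → F
B → A
A → D
L → C

K, P, O, N, J, H, M, L, G, I, E, B, F, A, D, C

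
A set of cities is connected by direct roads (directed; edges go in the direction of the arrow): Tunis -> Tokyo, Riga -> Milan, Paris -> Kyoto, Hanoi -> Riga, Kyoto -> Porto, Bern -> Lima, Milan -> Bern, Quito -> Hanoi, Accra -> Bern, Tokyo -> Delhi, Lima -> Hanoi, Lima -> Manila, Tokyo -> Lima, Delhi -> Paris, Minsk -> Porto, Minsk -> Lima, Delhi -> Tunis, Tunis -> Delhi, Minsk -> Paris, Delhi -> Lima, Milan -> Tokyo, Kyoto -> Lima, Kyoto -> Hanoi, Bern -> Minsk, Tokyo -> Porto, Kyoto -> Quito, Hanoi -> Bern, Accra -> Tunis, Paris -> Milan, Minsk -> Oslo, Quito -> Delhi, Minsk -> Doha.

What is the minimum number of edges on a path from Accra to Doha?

3

Level 0: Accra
Level 1: Bern, Tunis
Level 2: Delhi, Lima, Minsk, Tokyo
Level 3: Doha, Hanoi, Manila, Oslo, Paris, Porto
Level 4: Kyoto, Milan, Riga
Level 5: Quito
Doha first appears at level 3.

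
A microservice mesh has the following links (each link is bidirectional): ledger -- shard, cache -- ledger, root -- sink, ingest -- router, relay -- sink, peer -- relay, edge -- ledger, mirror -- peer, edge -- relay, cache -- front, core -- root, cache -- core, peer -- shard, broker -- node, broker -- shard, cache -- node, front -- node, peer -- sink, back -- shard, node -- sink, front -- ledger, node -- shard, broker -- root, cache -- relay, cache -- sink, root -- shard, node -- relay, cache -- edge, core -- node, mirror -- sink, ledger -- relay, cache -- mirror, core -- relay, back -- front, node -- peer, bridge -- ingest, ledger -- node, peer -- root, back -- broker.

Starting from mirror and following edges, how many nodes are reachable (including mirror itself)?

BFS from mirror visits: mirror, sink, peer, cache, root, relay, node, shard, ledger, front, edge, core, broker, back
Reachable nodes: 14 of 17 total.

14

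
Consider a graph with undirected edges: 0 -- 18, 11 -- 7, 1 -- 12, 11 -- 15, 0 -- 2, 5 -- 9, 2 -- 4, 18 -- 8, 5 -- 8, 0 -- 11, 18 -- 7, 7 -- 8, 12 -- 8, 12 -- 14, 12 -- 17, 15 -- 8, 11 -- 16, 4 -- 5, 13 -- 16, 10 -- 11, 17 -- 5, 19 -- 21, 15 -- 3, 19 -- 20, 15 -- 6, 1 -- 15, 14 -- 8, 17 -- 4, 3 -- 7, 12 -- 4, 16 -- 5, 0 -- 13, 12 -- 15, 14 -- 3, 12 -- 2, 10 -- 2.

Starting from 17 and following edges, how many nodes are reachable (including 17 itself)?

BFS from 17 visits: 17, 12, 5, 4, 15, 14, 8, 2, 1, 16, 9, 11, 6, 3, 18, 7, 10, 0, 13
Reachable nodes: 19 of 22 total.

19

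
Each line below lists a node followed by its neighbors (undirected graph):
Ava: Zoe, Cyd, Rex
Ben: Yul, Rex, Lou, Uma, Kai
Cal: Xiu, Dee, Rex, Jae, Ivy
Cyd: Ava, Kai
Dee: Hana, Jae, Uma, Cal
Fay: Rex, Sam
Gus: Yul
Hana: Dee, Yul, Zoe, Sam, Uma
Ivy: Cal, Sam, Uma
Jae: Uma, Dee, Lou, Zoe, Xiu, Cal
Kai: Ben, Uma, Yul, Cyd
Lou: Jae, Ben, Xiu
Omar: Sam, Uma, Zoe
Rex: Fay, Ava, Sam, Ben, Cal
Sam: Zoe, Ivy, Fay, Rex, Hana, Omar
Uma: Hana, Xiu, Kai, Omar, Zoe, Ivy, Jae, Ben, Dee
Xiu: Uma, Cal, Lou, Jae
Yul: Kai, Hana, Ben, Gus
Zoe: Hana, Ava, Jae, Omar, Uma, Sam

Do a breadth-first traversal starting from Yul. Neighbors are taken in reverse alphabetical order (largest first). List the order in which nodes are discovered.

Visit Yul; enqueue Kai, Hana, Gus, Ben → queue [Kai, Hana, Gus, Ben]
Visit Kai; enqueue Uma, Cyd → queue [Hana, Gus, Ben, Uma, Cyd]
Visit Hana; enqueue Zoe, Sam, Dee → queue [Gus, Ben, Uma, Cyd, Zoe, Sam, Dee]
Visit Gus → queue [Ben, Uma, Cyd, Zoe, Sam, Dee]
Visit Ben; enqueue Rex, Lou → queue [Uma, Cyd, Zoe, Sam, Dee, Rex, Lou]
Visit Uma; enqueue Xiu, Omar, Jae, Ivy → queue [Cyd, Zoe, Sam, Dee, Rex, Lou, Xiu, Omar, Jae, Ivy]
Visit Cyd; enqueue Ava → queue [Zoe, Sam, Dee, Rex, Lou, Xiu, Omar, Jae, Ivy, Ava]
Visit Zoe → queue [Sam, Dee, Rex, Lou, Xiu, Omar, Jae, Ivy, Ava]
Visit Sam; enqueue Fay → queue [Dee, Rex, Lou, Xiu, Omar, Jae, Ivy, Ava, Fay]
Visit Dee; enqueue Cal → queue [Rex, Lou, Xiu, Omar, Jae, Ivy, Ava, Fay, Cal]
Visit Rex → queue [Lou, Xiu, Omar, Jae, Ivy, Ava, Fay, Cal]
Visit Lou → queue [Xiu, Omar, Jae, Ivy, Ava, Fay, Cal]
Visit Xiu → queue [Omar, Jae, Ivy, Ava, Fay, Cal]
Visit Omar → queue [Jae, Ivy, Ava, Fay, Cal]
Visit Jae → queue [Ivy, Ava, Fay, Cal]
Visit Ivy → queue [Ava, Fay, Cal]
Visit Ava → queue [Fay, Cal]
Visit Fay → queue [Cal]
Visit Cal → queue []

Yul -> Kai -> Hana -> Gus -> Ben -> Uma -> Cyd -> Zoe -> Sam -> Dee -> Rex -> Lou -> Xiu -> Omar -> Jae -> Ivy -> Ava -> Fay -> Cal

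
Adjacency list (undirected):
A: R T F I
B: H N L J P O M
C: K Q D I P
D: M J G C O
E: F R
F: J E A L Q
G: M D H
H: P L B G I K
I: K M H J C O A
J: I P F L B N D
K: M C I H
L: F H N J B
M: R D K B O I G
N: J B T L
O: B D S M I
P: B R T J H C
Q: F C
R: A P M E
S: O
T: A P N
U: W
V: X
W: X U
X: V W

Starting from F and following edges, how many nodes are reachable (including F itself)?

BFS from F visits: F, Q, L, J, E, A, C, N, H, B, P, I, D, R, T, K, G, O, M, S
Reachable nodes: 20 of 24 total.

20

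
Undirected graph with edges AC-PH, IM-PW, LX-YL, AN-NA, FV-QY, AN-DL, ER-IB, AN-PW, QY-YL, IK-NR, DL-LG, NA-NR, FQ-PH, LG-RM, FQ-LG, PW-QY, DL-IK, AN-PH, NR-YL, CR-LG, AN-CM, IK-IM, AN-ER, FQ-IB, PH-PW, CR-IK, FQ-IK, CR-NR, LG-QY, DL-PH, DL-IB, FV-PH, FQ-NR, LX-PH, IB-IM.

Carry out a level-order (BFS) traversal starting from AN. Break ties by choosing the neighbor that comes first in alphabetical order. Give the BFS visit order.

AN, CM, DL, ER, NA, PH, PW, IB, IK, LG, NR, AC, FQ, FV, LX, IM, QY, CR, RM, YL

Visit AN; enqueue CM, DL, ER, NA, PH, PW → queue [CM, DL, ER, NA, PH, PW]
Visit CM → queue [DL, ER, NA, PH, PW]
Visit DL; enqueue IB, IK, LG → queue [ER, NA, PH, PW, IB, IK, LG]
Visit ER → queue [NA, PH, PW, IB, IK, LG]
Visit NA; enqueue NR → queue [PH, PW, IB, IK, LG, NR]
Visit PH; enqueue AC, FQ, FV, LX → queue [PW, IB, IK, LG, NR, AC, FQ, FV, LX]
Visit PW; enqueue IM, QY → queue [IB, IK, LG, NR, AC, FQ, FV, LX, IM, QY]
Visit IB → queue [IK, LG, NR, AC, FQ, FV, LX, IM, QY]
Visit IK; enqueue CR → queue [LG, NR, AC, FQ, FV, LX, IM, QY, CR]
Visit LG; enqueue RM → queue [NR, AC, FQ, FV, LX, IM, QY, CR, RM]
Visit NR; enqueue YL → queue [AC, FQ, FV, LX, IM, QY, CR, RM, YL]
Visit AC → queue [FQ, FV, LX, IM, QY, CR, RM, YL]
Visit FQ → queue [FV, LX, IM, QY, CR, RM, YL]
Visit FV → queue [LX, IM, QY, CR, RM, YL]
Visit LX → queue [IM, QY, CR, RM, YL]
Visit IM → queue [QY, CR, RM, YL]
Visit QY → queue [CR, RM, YL]
Visit CR → queue [RM, YL]
Visit RM → queue [YL]
Visit YL → queue []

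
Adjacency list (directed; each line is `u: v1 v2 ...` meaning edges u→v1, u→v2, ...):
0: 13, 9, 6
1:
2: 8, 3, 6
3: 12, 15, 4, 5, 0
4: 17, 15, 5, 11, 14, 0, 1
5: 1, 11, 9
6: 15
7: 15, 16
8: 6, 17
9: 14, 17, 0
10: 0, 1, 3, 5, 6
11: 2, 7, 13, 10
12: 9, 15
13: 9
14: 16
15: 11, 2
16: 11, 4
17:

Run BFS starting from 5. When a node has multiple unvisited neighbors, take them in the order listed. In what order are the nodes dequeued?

5 -> 1 -> 11 -> 9 -> 2 -> 7 -> 13 -> 10 -> 14 -> 17 -> 0 -> 8 -> 3 -> 6 -> 15 -> 16 -> 12 -> 4

Visit 5; enqueue 1, 11, 9 → queue [1, 11, 9]
Visit 1 → queue [11, 9]
Visit 11; enqueue 2, 7, 13, 10 → queue [9, 2, 7, 13, 10]
Visit 9; enqueue 14, 17, 0 → queue [2, 7, 13, 10, 14, 17, 0]
Visit 2; enqueue 8, 3, 6 → queue [7, 13, 10, 14, 17, 0, 8, 3, 6]
Visit 7; enqueue 15, 16 → queue [13, 10, 14, 17, 0, 8, 3, 6, 15, 16]
Visit 13 → queue [10, 14, 17, 0, 8, 3, 6, 15, 16]
Visit 10 → queue [14, 17, 0, 8, 3, 6, 15, 16]
Visit 14 → queue [17, 0, 8, 3, 6, 15, 16]
Visit 17 → queue [0, 8, 3, 6, 15, 16]
Visit 0 → queue [8, 3, 6, 15, 16]
Visit 8 → queue [3, 6, 15, 16]
Visit 3; enqueue 12, 4 → queue [6, 15, 16, 12, 4]
Visit 6 → queue [15, 16, 12, 4]
Visit 15 → queue [16, 12, 4]
Visit 16 → queue [12, 4]
Visit 12 → queue [4]
Visit 4 → queue []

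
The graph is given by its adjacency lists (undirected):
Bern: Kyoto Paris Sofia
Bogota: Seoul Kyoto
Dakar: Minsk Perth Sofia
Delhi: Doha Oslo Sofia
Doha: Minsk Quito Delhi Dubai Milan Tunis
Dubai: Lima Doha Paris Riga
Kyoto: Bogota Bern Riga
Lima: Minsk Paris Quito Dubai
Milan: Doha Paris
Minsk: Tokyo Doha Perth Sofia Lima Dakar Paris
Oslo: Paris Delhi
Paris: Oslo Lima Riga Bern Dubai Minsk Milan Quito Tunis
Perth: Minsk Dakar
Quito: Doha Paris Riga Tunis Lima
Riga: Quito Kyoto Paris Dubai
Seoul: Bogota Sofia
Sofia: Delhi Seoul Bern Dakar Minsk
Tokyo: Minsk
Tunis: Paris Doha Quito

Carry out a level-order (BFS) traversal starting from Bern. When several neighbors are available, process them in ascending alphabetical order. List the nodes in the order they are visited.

Bern, Kyoto, Paris, Sofia, Bogota, Riga, Dubai, Lima, Milan, Minsk, Oslo, Quito, Tunis, Dakar, Delhi, Seoul, Doha, Perth, Tokyo

Visit Bern; enqueue Kyoto, Paris, Sofia → queue [Kyoto, Paris, Sofia]
Visit Kyoto; enqueue Bogota, Riga → queue [Paris, Sofia, Bogota, Riga]
Visit Paris; enqueue Dubai, Lima, Milan, Minsk, Oslo, Quito, Tunis → queue [Sofia, Bogota, Riga, Dubai, Lima, Milan, Minsk, Oslo, Quito, Tunis]
Visit Sofia; enqueue Dakar, Delhi, Seoul → queue [Bogota, Riga, Dubai, Lima, Milan, Minsk, Oslo, Quito, Tunis, Dakar, Delhi, Seoul]
Visit Bogota → queue [Riga, Dubai, Lima, Milan, Minsk, Oslo, Quito, Tunis, Dakar, Delhi, Seoul]
Visit Riga → queue [Dubai, Lima, Milan, Minsk, Oslo, Quito, Tunis, Dakar, Delhi, Seoul]
Visit Dubai; enqueue Doha → queue [Lima, Milan, Minsk, Oslo, Quito, Tunis, Dakar, Delhi, Seoul, Doha]
Visit Lima → queue [Milan, Minsk, Oslo, Quito, Tunis, Dakar, Delhi, Seoul, Doha]
Visit Milan → queue [Minsk, Oslo, Quito, Tunis, Dakar, Delhi, Seoul, Doha]
Visit Minsk; enqueue Perth, Tokyo → queue [Oslo, Quito, Tunis, Dakar, Delhi, Seoul, Doha, Perth, Tokyo]
Visit Oslo → queue [Quito, Tunis, Dakar, Delhi, Seoul, Doha, Perth, Tokyo]
Visit Quito → queue [Tunis, Dakar, Delhi, Seoul, Doha, Perth, Tokyo]
Visit Tunis → queue [Dakar, Delhi, Seoul, Doha, Perth, Tokyo]
Visit Dakar → queue [Delhi, Seoul, Doha, Perth, Tokyo]
Visit Delhi → queue [Seoul, Doha, Perth, Tokyo]
Visit Seoul → queue [Doha, Perth, Tokyo]
Visit Doha → queue [Perth, Tokyo]
Visit Perth → queue [Tokyo]
Visit Tokyo → queue []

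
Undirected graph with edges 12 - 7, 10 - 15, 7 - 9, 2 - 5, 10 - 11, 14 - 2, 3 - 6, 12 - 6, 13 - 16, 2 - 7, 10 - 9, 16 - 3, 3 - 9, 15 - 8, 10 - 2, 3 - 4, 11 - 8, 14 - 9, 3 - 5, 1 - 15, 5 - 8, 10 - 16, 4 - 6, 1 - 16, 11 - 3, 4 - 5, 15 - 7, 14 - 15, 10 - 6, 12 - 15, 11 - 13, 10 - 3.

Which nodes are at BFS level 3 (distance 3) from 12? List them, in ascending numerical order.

5, 11, 16

Level 0: 12
Level 1: 6, 7, 15
Level 2: 1, 2, 3, 4, 8, 9, 10, 14
Level 3: 5, 11, 16
Level 4: 13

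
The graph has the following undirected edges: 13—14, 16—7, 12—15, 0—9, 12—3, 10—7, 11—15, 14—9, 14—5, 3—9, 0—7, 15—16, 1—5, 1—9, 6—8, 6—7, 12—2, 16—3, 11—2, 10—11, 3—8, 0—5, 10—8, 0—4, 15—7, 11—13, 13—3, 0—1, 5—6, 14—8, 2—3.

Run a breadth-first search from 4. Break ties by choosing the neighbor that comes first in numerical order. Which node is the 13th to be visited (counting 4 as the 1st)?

8

Visit 4; enqueue 0 → queue [0]
Visit 0; enqueue 1, 5, 7, 9 → queue [1, 5, 7, 9]
Visit 1 → queue [5, 7, 9]
Visit 5; enqueue 6, 14 → queue [7, 9, 6, 14]
Visit 7; enqueue 10, 15, 16 → queue [9, 6, 14, 10, 15, 16]
Visit 9; enqueue 3 → queue [6, 14, 10, 15, 16, 3]
Visit 6; enqueue 8 → queue [14, 10, 15, 16, 3, 8]
Visit 14; enqueue 13 → queue [10, 15, 16, 3, 8, 13]
Visit 10; enqueue 11 → queue [15, 16, 3, 8, 13, 11]
Visit 15; enqueue 12 → queue [16, 3, 8, 13, 11, 12]
Visit 16 → queue [3, 8, 13, 11, 12]
Visit 3; enqueue 2 → queue [8, 13, 11, 12, 2]
Visit 8 → queue [13, 11, 12, 2]
Visit 13 → queue [11, 12, 2]
Visit 11 → queue [12, 2]
Visit 12 → queue [2]
Visit 2 → queue []

Visit order: 4, 0, 1, 5, 7, 9, 6, 14, 10, 15, 16, 3, 8, 13, 11, 12, 2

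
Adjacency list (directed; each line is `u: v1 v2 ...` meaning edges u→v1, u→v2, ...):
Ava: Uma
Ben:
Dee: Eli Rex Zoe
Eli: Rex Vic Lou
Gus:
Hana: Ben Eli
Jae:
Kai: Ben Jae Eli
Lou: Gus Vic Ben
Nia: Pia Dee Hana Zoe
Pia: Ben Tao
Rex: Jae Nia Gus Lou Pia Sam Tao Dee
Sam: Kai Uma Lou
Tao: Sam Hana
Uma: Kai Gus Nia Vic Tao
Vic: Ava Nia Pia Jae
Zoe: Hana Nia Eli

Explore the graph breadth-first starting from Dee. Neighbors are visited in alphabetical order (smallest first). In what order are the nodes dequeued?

Dee -> Eli -> Rex -> Zoe -> Lou -> Vic -> Gus -> Jae -> Nia -> Pia -> Sam -> Tao -> Hana -> Ben -> Ava -> Kai -> Uma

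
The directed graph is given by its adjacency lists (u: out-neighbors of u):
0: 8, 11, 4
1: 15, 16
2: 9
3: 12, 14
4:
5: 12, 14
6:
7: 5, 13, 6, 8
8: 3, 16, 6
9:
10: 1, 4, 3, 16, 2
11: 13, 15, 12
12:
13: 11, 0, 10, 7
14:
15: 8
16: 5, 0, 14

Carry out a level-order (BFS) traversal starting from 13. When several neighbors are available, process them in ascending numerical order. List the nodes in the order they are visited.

13, 0, 7, 10, 11, 4, 8, 5, 6, 1, 2, 3, 16, 12, 15, 14, 9

Visit 13; enqueue 0, 7, 10, 11 → queue [0, 7, 10, 11]
Visit 0; enqueue 4, 8 → queue [7, 10, 11, 4, 8]
Visit 7; enqueue 5, 6 → queue [10, 11, 4, 8, 5, 6]
Visit 10; enqueue 1, 2, 3, 16 → queue [11, 4, 8, 5, 6, 1, 2, 3, 16]
Visit 11; enqueue 12, 15 → queue [4, 8, 5, 6, 1, 2, 3, 16, 12, 15]
Visit 4 → queue [8, 5, 6, 1, 2, 3, 16, 12, 15]
Visit 8 → queue [5, 6, 1, 2, 3, 16, 12, 15]
Visit 5; enqueue 14 → queue [6, 1, 2, 3, 16, 12, 15, 14]
Visit 6 → queue [1, 2, 3, 16, 12, 15, 14]
Visit 1 → queue [2, 3, 16, 12, 15, 14]
Visit 2; enqueue 9 → queue [3, 16, 12, 15, 14, 9]
Visit 3 → queue [16, 12, 15, 14, 9]
Visit 16 → queue [12, 15, 14, 9]
Visit 12 → queue [15, 14, 9]
Visit 15 → queue [14, 9]
Visit 14 → queue [9]
Visit 9 → queue []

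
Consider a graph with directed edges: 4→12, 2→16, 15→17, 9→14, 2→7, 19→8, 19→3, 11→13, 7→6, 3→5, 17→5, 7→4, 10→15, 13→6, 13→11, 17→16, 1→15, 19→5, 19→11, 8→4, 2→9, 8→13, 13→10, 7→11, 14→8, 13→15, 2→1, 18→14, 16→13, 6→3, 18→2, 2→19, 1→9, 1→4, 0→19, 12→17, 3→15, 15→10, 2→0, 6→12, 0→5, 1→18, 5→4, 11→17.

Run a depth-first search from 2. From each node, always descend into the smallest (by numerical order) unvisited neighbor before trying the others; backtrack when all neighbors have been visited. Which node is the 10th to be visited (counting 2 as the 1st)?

3

Visit 2
2 → 0
0 → 5
5 → 4
4 → 12
12 → 17
17 → 16
16 → 13
13 → 6
6 → 3
3 → 15
15 → 10
13 → 11
0 → 19
19 → 8
2 → 1
1 → 9
9 → 14
1 → 18
2 → 7

Visit order: 2, 0, 5, 4, 12, 17, 16, 13, 6, 3, 15, 10, 11, 19, 8, 1, 9, 14, 18, 7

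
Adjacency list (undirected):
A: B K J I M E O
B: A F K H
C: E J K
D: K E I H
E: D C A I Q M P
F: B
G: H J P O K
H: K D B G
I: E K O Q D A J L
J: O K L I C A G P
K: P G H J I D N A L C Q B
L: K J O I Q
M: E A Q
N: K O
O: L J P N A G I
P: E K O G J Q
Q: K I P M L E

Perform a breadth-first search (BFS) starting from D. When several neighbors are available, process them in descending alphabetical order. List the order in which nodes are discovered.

Visit D; enqueue K, I, H, E → queue [K, I, H, E]
Visit K; enqueue Q, P, N, L, J, G, C, B, A → queue [I, H, E, Q, P, N, L, J, G, C, B, A]
Visit I; enqueue O → queue [H, E, Q, P, N, L, J, G, C, B, A, O]
Visit H → queue [E, Q, P, N, L, J, G, C, B, A, O]
Visit E; enqueue M → queue [Q, P, N, L, J, G, C, B, A, O, M]
Visit Q → queue [P, N, L, J, G, C, B, A, O, M]
Visit P → queue [N, L, J, G, C, B, A, O, M]
Visit N → queue [L, J, G, C, B, A, O, M]
Visit L → queue [J, G, C, B, A, O, M]
Visit J → queue [G, C, B, A, O, M]
Visit G → queue [C, B, A, O, M]
Visit C → queue [B, A, O, M]
Visit B; enqueue F → queue [A, O, M, F]
Visit A → queue [O, M, F]
Visit O → queue [M, F]
Visit M → queue [F]
Visit F → queue []

D, K, I, H, E, Q, P, N, L, J, G, C, B, A, O, M, F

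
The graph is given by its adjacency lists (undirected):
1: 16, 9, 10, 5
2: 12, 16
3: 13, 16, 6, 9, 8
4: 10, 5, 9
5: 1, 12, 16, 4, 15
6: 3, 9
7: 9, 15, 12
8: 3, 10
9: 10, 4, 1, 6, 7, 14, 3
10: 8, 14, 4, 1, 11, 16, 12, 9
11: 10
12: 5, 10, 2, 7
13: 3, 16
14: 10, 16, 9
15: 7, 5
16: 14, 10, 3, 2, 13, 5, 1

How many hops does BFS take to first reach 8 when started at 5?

3

Level 0: 5
Level 1: 1, 4, 12, 15, 16
Level 2: 2, 3, 7, 9, 10, 13, 14
Level 3: 6, 8, 11
8 first appears at level 3.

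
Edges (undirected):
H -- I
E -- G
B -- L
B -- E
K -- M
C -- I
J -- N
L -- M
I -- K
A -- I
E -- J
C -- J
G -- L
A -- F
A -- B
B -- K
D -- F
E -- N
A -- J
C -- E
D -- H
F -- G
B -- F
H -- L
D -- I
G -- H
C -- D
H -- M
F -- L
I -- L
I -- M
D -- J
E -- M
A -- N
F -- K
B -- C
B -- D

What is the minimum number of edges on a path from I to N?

Level 0: I
Level 1: A, C, D, H, K, L, M
Level 2: B, E, F, G, J, N
N first appears at level 2.

2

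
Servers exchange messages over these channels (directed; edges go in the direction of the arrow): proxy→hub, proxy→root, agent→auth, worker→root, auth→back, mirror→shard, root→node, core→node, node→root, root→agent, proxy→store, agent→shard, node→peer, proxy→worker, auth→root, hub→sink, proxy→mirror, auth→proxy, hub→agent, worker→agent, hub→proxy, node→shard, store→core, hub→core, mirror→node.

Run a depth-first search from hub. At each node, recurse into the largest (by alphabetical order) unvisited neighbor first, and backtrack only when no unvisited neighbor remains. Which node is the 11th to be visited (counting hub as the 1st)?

Visit hub
hub → sink
hub → proxy
proxy → worker
worker → root
root → node
node → shard
node → peer
root → agent
agent → auth
auth → back
proxy → store
store → core
proxy → mirror

Visit order: hub, sink, proxy, worker, root, node, shard, peer, agent, auth, back, store, core, mirror

back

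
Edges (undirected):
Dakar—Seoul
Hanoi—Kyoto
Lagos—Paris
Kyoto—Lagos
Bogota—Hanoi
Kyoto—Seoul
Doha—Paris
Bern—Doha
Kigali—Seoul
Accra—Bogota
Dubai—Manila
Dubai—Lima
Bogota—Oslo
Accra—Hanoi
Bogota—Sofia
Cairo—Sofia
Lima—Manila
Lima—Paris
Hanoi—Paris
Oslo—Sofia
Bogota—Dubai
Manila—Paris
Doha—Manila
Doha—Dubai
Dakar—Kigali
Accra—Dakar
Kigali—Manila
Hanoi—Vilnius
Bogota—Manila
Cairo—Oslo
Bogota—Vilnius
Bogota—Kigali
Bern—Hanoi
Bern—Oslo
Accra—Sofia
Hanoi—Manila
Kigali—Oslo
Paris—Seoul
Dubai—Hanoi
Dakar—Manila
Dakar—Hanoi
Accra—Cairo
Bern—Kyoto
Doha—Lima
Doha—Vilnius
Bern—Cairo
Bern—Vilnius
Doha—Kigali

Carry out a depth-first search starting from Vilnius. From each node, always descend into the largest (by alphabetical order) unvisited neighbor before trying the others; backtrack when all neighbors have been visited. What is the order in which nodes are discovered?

Vilnius, Hanoi, Paris, Seoul, Kyoto, Lagos, Bern, Oslo, Sofia, Cairo, Accra, Dakar, Manila, Lima, Dubai, Doha, Kigali, Bogota

Visit Vilnius
Vilnius → Hanoi
Hanoi → Paris
Paris → Seoul
Seoul → Kyoto
Kyoto → Lagos
Kyoto → Bern
Bern → Oslo
Oslo → Sofia
Sofia → Cairo
Cairo → Accra
Accra → Dakar
Dakar → Manila
Manila → Lima
Lima → Dubai
Dubai → Doha
Doha → Kigali
Kigali → Bogota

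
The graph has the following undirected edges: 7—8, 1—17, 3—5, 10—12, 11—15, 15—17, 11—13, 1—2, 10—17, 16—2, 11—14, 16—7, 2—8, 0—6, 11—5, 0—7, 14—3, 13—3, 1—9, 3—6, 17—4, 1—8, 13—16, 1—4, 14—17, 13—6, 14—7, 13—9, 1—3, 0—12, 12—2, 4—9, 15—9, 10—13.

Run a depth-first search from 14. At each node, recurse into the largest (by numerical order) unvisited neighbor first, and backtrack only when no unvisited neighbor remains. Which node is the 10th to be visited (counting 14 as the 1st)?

Visit 14
14 → 17
17 → 15
15 → 11
11 → 13
13 → 16
16 → 7
7 → 8
8 → 2
2 → 12
12 → 10
12 → 0
0 → 6
6 → 3
3 → 5
3 → 1
1 → 9
9 → 4

Visit order: 14, 17, 15, 11, 13, 16, 7, 8, 2, 12, 10, 0, 6, 3, 5, 1, 9, 4

12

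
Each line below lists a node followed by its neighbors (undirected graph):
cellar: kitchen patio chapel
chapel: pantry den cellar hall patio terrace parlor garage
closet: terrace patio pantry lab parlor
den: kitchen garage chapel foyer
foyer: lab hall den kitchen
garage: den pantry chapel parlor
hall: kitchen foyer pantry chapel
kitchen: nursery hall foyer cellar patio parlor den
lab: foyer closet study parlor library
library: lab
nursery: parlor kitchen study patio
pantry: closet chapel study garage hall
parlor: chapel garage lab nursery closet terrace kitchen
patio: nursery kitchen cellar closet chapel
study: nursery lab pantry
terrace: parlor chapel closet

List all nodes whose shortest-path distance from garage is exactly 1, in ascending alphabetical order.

chapel, den, pantry, parlor

Level 0: garage
Level 1: chapel, den, pantry, parlor
Level 2: cellar, closet, foyer, hall, kitchen, lab, nursery, patio, study, terrace
Level 3: library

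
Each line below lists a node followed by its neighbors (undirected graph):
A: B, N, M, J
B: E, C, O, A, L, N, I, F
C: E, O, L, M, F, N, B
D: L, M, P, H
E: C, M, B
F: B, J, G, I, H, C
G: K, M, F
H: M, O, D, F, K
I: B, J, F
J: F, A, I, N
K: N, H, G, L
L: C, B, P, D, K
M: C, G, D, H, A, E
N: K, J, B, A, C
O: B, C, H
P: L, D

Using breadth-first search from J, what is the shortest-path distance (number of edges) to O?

Level 0: J
Level 1: A, F, I, N
Level 2: B, C, G, H, K, M
Level 3: D, E, L, O
Level 4: P
O first appears at level 3.

3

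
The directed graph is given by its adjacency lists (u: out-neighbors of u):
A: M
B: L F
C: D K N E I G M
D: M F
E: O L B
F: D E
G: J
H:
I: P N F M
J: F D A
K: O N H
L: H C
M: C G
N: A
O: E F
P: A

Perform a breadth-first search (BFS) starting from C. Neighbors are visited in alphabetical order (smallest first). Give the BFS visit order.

Visit C; enqueue D, E, G, I, K, M, N → queue [D, E, G, I, K, M, N]
Visit D; enqueue F → queue [E, G, I, K, M, N, F]
Visit E; enqueue B, L, O → queue [G, I, K, M, N, F, B, L, O]
Visit G; enqueue J → queue [I, K, M, N, F, B, L, O, J]
Visit I; enqueue P → queue [K, M, N, F, B, L, O, J, P]
Visit K; enqueue H → queue [M, N, F, B, L, O, J, P, H]
Visit M → queue [N, F, B, L, O, J, P, H]
Visit N; enqueue A → queue [F, B, L, O, J, P, H, A]
Visit F → queue [B, L, O, J, P, H, A]
Visit B → queue [L, O, J, P, H, A]
Visit L → queue [O, J, P, H, A]
Visit O → queue [J, P, H, A]
Visit J → queue [P, H, A]
Visit P → queue [H, A]
Visit H → queue [A]
Visit A → queue []

C -> D -> E -> G -> I -> K -> M -> N -> F -> B -> L -> O -> J -> P -> H -> A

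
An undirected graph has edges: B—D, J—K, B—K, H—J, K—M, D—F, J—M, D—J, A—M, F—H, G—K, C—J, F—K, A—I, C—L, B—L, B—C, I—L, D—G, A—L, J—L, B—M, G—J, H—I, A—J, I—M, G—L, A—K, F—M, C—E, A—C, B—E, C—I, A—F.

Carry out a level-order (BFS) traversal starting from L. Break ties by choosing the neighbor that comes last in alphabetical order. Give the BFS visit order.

L, J, I, G, C, B, A, M, K, H, D, E, F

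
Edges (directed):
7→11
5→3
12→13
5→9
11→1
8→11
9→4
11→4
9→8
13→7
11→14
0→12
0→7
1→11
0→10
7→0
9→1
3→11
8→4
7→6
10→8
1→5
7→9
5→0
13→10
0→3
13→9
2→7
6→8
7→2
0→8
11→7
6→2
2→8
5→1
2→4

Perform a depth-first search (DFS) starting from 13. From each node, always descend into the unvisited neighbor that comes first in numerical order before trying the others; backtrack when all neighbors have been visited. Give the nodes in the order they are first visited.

Visit 13
13 → 7
7 → 0
0 → 3
3 → 11
11 → 1
1 → 5
5 → 9
9 → 4
9 → 8
11 → 14
0 → 10
0 → 12
7 → 2
7 → 6

13, 7, 0, 3, 11, 1, 5, 9, 4, 8, 14, 10, 12, 2, 6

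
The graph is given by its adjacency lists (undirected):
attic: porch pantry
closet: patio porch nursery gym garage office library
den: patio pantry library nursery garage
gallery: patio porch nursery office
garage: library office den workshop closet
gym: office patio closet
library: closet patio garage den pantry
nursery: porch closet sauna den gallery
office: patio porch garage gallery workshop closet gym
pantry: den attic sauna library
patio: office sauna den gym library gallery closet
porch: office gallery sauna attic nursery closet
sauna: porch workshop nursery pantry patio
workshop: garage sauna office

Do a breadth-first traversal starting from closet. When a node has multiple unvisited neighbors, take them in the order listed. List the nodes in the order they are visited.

Visit closet; enqueue patio, porch, nursery, gym, garage, office, library → queue [patio, porch, nursery, gym, garage, office, library]
Visit patio; enqueue sauna, den, gallery → queue [porch, nursery, gym, garage, office, library, sauna, den, gallery]
Visit porch; enqueue attic → queue [nursery, gym, garage, office, library, sauna, den, gallery, attic]
Visit nursery → queue [gym, garage, office, library, sauna, den, gallery, attic]
Visit gym → queue [garage, office, library, sauna, den, gallery, attic]
Visit garage; enqueue workshop → queue [office, library, sauna, den, gallery, attic, workshop]
Visit office → queue [library, sauna, den, gallery, attic, workshop]
Visit library; enqueue pantry → queue [sauna, den, gallery, attic, workshop, pantry]
Visit sauna → queue [den, gallery, attic, workshop, pantry]
Visit den → queue [gallery, attic, workshop, pantry]
Visit gallery → queue [attic, workshop, pantry]
Visit attic → queue [workshop, pantry]
Visit workshop → queue [pantry]
Visit pantry → queue []

closet, patio, porch, nursery, gym, garage, office, library, sauna, den, gallery, attic, workshop, pantry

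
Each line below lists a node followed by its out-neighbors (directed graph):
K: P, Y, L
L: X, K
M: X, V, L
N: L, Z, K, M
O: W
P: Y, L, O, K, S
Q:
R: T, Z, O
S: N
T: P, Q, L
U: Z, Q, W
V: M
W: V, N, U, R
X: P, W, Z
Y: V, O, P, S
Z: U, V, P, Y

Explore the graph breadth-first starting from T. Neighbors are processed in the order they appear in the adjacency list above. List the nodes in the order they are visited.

T P Q L Y O K S X V W N Z M U R

Visit T; enqueue P, Q, L → queue [P, Q, L]
Visit P; enqueue Y, O, K, S → queue [Q, L, Y, O, K, S]
Visit Q → queue [L, Y, O, K, S]
Visit L; enqueue X → queue [Y, O, K, S, X]
Visit Y; enqueue V → queue [O, K, S, X, V]
Visit O; enqueue W → queue [K, S, X, V, W]
Visit K → queue [S, X, V, W]
Visit S; enqueue N → queue [X, V, W, N]
Visit X; enqueue Z → queue [V, W, N, Z]
Visit V; enqueue M → queue [W, N, Z, M]
Visit W; enqueue U, R → queue [N, Z, M, U, R]
Visit N → queue [Z, M, U, R]
Visit Z → queue [M, U, R]
Visit M → queue [U, R]
Visit U → queue [R]
Visit R → queue []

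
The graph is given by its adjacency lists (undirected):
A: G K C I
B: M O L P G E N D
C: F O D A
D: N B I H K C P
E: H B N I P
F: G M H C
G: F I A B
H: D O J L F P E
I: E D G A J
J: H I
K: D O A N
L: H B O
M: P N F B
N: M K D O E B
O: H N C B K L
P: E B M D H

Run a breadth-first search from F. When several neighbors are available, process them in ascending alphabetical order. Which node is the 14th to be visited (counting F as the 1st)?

P

Visit F; enqueue C, G, H, M → queue [C, G, H, M]
Visit C; enqueue A, D, O → queue [G, H, M, A, D, O]
Visit G; enqueue B, I → queue [H, M, A, D, O, B, I]
Visit H; enqueue E, J, L, P → queue [M, A, D, O, B, I, E, J, L, P]
Visit M; enqueue N → queue [A, D, O, B, I, E, J, L, P, N]
Visit A; enqueue K → queue [D, O, B, I, E, J, L, P, N, K]
Visit D → queue [O, B, I, E, J, L, P, N, K]
Visit O → queue [B, I, E, J, L, P, N, K]
Visit B → queue [I, E, J, L, P, N, K]
Visit I → queue [E, J, L, P, N, K]
Visit E → queue [J, L, P, N, K]
Visit J → queue [L, P, N, K]
Visit L → queue [P, N, K]
Visit P → queue [N, K]
Visit N → queue [K]
Visit K → queue []

Visit order: F, C, G, H, M, A, D, O, B, I, E, J, L, P, N, K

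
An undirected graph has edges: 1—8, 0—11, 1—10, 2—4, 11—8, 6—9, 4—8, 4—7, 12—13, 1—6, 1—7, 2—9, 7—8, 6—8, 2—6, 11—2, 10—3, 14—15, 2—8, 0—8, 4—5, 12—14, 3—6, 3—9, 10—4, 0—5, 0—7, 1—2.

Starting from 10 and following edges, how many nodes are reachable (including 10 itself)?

BFS from 10 visits: 10, 4, 3, 1, 8, 7, 5, 2, 9, 6, 11, 0
Reachable nodes: 12 of 16 total.

12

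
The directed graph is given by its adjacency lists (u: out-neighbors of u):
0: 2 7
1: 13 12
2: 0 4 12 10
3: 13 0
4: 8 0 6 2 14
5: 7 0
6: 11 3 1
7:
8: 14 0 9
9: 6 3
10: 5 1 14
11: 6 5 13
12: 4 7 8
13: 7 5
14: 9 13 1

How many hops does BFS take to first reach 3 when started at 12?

3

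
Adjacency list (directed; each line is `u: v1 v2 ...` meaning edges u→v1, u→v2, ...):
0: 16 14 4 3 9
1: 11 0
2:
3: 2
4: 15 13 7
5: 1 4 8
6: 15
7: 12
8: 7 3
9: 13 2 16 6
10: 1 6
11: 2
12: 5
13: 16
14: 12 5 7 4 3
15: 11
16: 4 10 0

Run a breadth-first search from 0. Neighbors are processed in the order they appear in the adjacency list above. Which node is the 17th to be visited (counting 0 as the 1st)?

11

Visit 0; enqueue 16, 14, 4, 3, 9 → queue [16, 14, 4, 3, 9]
Visit 16; enqueue 10 → queue [14, 4, 3, 9, 10]
Visit 14; enqueue 12, 5, 7 → queue [4, 3, 9, 10, 12, 5, 7]
Visit 4; enqueue 15, 13 → queue [3, 9, 10, 12, 5, 7, 15, 13]
Visit 3; enqueue 2 → queue [9, 10, 12, 5, 7, 15, 13, 2]
Visit 9; enqueue 6 → queue [10, 12, 5, 7, 15, 13, 2, 6]
Visit 10; enqueue 1 → queue [12, 5, 7, 15, 13, 2, 6, 1]
Visit 12 → queue [5, 7, 15, 13, 2, 6, 1]
Visit 5; enqueue 8 → queue [7, 15, 13, 2, 6, 1, 8]
Visit 7 → queue [15, 13, 2, 6, 1, 8]
Visit 15; enqueue 11 → queue [13, 2, 6, 1, 8, 11]
Visit 13 → queue [2, 6, 1, 8, 11]
Visit 2 → queue [6, 1, 8, 11]
Visit 6 → queue [1, 8, 11]
Visit 1 → queue [8, 11]
Visit 8 → queue [11]
Visit 11 → queue []

Visit order: 0, 16, 14, 4, 3, 9, 10, 12, 5, 7, 15, 13, 2, 6, 1, 8, 11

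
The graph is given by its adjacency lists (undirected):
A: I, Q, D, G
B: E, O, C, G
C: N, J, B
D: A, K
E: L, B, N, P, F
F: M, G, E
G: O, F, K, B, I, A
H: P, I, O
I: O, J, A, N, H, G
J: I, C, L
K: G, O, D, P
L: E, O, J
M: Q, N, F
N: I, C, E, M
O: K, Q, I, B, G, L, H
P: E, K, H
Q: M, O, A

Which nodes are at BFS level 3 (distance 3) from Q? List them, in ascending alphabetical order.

Level 0: Q
Level 1: A, M, O
Level 2: B, D, F, G, H, I, K, L, N
Level 3: C, E, J, P

C, E, J, P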